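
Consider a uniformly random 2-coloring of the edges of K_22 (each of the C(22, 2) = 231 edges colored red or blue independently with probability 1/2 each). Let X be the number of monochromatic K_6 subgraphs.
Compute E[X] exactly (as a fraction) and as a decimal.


Let X = Σ_S X_S over the C(22, 6) = 74613 subsets S of size 6, where X_S = 1 if the K_6 on S is monochromatic.
For a fixed S, the K_6 on S has C(6, 2) = 15 edges. P[all 15 edges red] = (1/2)^15, and likewise for blue, so P[monochromatic] = 2·(1/2)^15 = 2^{1 − 15} = 1/16384.
Summing: E[X] = C(22, 6) · 2^{1 − 15} = 74613 · 1/16384 = 74613/16384.
Numerically: E[X] ≈ 4.554.

E[X] = C(22,6)·2^(1−C(6,2)) = 74613/16384 ≈ 4.554.


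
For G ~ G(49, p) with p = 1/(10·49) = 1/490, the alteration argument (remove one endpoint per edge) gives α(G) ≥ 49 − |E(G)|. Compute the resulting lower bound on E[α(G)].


E[|E(G)|] = C(49, 2)·p = 1176 · (1/490) = 12/5.
E[α(G)] ≥ n − E[|E(G)|] = 49 − 12/5 = 233/5.
Numerically: ≈ 46.60000.
(This is only a lower bound; the true E[α(G)] may be larger.)

E[α(G)] ≥ 233/5 ≈ 46.60000.


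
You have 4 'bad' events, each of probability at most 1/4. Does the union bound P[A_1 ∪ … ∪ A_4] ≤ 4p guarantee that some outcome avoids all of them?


Union bound: P[∪_{i=1}^{4} A_i] ≤ Σ_i P[A_i] ≤ 4·p = 4·(1/4) = 1.
Numerically: 1 ≈ 1.000000.
Is 1 < 1? NO.
Since the bound 1 is ≥ 1, the union bound is uninformative here; it does NOT by itself certify existence.

4·p = 1 ≈ 1.000000; existence NOT certified by the union bound.


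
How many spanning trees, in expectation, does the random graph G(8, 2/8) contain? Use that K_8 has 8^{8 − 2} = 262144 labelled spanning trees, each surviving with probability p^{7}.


K_8 has 8^{8 − 2} = 262144 labelled spanning trees.
For each such spanning tree H, let X_H = 1 if all 7 edges of H are present in G. Then P[X_H = 1] = p^{7} = (1/4)^{7} = 1/16384.
Summing the indicators: E[X] = Σ_H E[X_H] = 262144 · p^{7} = 262144 · 1/16384 = 16.
Numerically: E[X] ≈ 16.

E[X] = 262144 · (1/4)^{7} = 16 ≈ 16.


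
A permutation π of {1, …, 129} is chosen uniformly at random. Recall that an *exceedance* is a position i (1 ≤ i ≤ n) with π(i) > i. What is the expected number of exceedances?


Write X = Σ_{i=1}^{129} X_i, where X_i = 1_{π(i) > i}.
For each fixed i, π(i) is uniform over {1, …, 129} (marginal of a uniform permutation), so P[π(i) > i] = (n − i)/n. Summing: Σ_{i=1}^{129} (n − i)/n = (0 + 1 + … + 128)/129 = 129(129 − 1)/(2·129) = (129 − 1)/2.
Hence E[X] = Σ_{i=1}^{129} (129 − i)/129 = 64 ≈ 64.00000.

E[X] = 64 = 64.00000.


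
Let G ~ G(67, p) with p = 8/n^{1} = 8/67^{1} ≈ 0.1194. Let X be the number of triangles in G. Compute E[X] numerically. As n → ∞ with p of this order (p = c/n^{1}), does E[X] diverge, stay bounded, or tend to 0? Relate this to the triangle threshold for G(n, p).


Number of potential triangles: C(67, 3) = 47905.
Each occurs with probability p³ ≈ (0.1194)³ ≈ 1.702337e-03.
By linearity: E[X] = C(67, 3)·p³ ≈ 47905 · 1.702337e-03 ≈ 81.5505.
Here α = 1, so p = 8/n is exactly at the triangle threshold p ~ 1/n. Asymptotically E[X] → c³/6 = 8³/6 = 256/3 ≈ 85.3333, a bounded constant. In this regime the triangle count is asymptotically Poisson(c³/6).

E[X] ≈ 81.5505; in regime p = Θ(1/n^{1}) E[X] stays bounded (at the triangle threshold p ~ 1/n).


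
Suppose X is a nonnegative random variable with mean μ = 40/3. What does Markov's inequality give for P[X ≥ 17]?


μ = E[X] = 40/3, a = 17.
Markov: P[X ≥ 17] ≤ μ/a = (40/3)/17 = 40/51.
Numerically: ≈ 0.784.
(Since a = 17 > μ = 13.333, the bound 40/51 is < 1 and informative.)

P[X ≥ 17] ≤ 40/51 ≈ 0.784.


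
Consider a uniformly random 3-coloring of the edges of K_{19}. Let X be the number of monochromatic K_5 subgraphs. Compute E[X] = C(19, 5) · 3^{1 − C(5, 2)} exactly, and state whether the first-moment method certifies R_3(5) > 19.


E[X] = C(19, 5) · 3^{1 − 10} = 11628 · 3^{−9} = 11628/19683.
As a reduced fraction: E[X] = 1292/2187 ≈ 0.591.
Is E[X] < 1? YES.
Since E[X] < 1, there exists a 3-coloring of K_{19} with no monochromatic K_5; hence R_3(5) > 19.

E[X] = 1292/2187 ≈ 0.591; E[X] < 1, so R_3(5) > 19.


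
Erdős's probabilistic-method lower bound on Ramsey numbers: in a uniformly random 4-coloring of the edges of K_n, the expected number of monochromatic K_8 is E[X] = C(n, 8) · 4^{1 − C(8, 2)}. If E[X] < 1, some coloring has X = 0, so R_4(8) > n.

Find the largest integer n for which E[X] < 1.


We need C(n, 8) · 4^{1 − 28} < 1, i.e. C(n, 8) < 4^{28 − 1} = 18014398509481984.
Check values of n near the boundary:
  n = 404: C(404, 8) = 16415071523485570; 16415071523485570 < 18014398509481984? YES
  n = 405: C(405, 8) = 16745853821188050; 16745853821188050 < 18014398509481984? YES
  n = 406: C(406, 8) = 17082453897995850; 17082453897995850 < 18014398509481984? YES
  n = 407: C(407, 8) = 17424959239309050; 17424959239309050 < 18014398509481984? YES
  n = 408: C(408, 8) = 17773458424095231; 17773458424095231 < 18014398509481984? YES
  n = 409: C(409, 8) = 18128041135797879; 18128041135797879 < 18014398509481984? NO
  n = 410: C(410, 8) = 18488798173326195; 18488798173326195 < 18014398509481984? NO
  n = 411: C(411, 8) = 18855821462126715; 18855821462126715 < 18014398509481984? NO
The largest n with C(n, 8) < 18014398509481984 is n = 408 (where E[X] = 17773458424095231/18014398509481984 ≈ 0.9866). Hence R_4(8) > 408, i.e. R_4(8) ≥ 409.

Largest n = 408; hence R_4(8) > 408.


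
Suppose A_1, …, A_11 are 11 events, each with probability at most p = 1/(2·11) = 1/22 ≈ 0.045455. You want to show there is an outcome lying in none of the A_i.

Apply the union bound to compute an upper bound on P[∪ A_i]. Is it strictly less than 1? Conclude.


Union bound: P[∪_{i=1}^{11} A_i] ≤ Σ_i P[A_i] ≤ 11·p = 11·(1/22) = 1/2.
Numerically: 1/2 ≈ 0.500000.
Is 1/2 < 1? YES.
Since P[∪ A_i] ≤ 1/2 < 1, the complement has P[∩ A_i^c] ≥ 1 − 1/2 = 1/2 > 0, so some outcome avoids every A_i.

11·p = 1/2 ≈ 0.500000; existence CERTIFIED by the union bound.


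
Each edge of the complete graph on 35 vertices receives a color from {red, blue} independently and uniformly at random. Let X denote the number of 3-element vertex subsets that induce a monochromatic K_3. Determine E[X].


Let X = Σ_S X_S over the C(35, 3) = 6545 subsets S of size 3, where X_S = 1 if the K_3 on S is monochromatic.
For a fixed S, the K_3 on S has C(3, 2) = 3 edges. P[all 3 edges red] = (1/2)^3, and likewise for blue, so P[monochromatic] = 2·(1/2)^3 = 2^{1 − 3} = 1/4.
By linearity: E[X] = C(35, 3) · 2^{1 − 3} = 6545 · 1/4 = 6545/4.
Numerically: E[X] ≈ 1636.250.

E[X] = C(35,3)·2^(1−C(3,2)) = 6545/4 ≈ 1636.250.


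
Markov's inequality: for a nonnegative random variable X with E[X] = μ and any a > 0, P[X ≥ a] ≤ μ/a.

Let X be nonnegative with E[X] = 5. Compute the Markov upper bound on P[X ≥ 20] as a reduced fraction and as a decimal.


μ = E[X] = 5, a = 20.
Markov: P[X ≥ 20] ≤ μ/a = (5)/20 = 1/4.
Numerically: ≈ 0.250000.
(Since a = 20 > μ = 5.000000, the bound 1/4 is < 1 and informative.)

P[X ≥ 20] ≤ 1/4 ≈ 0.250000.


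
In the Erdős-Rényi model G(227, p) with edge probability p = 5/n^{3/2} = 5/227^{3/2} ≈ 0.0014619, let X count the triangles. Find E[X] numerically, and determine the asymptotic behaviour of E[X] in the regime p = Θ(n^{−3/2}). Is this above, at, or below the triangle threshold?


Number of potential triangles: C(227, 3) = 1923825.
Each occurs with probability p³ ≈ (0.0014619)³ ≈ 3.1245944e-09.
By linearity: E[X] = C(227, 3)·p³ ≈ 1923825 · 3.1245944e-09 ≈ 0.00601.
Since α = 3/2 > 1, p = c/n^{3/2} = o(1/n) is below the triangle threshold p ~ 1/n. Asymptotically E[X] ~ (c³/6)·n^{3(1−α)} = (5³/6)·n^{-1.5} → 0, so by Markov's inequality G has no triangles w.h.p.

E[X] ≈ 0.00601; in regime p = Θ(1/n^{3/2}) E[X] tends to 0 (below the triangle threshold p ~ 1/n).


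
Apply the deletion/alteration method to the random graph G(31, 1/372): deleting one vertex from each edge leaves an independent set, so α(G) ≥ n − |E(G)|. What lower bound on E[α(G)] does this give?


E[|E(G)|] = C(31, 2)·p = 465 · (1/372) = 5/4.
E[α(G)] ≥ n − E[|E(G)|] = 31 − 5/4 = 119/4.
Numerically: ≈ 29.750.
(This is only a lower bound; the true E[α(G)] may be larger.)

E[α(G)] ≥ 119/4 ≈ 29.750.


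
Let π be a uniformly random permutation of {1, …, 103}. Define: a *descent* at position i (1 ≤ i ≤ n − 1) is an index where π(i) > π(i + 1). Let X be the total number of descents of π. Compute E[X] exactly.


Write X = Σ X_I over i = 1, …, 102, with X_I the indicator of one descent.
There are 102 indicators.
For each fixed i, the pair (π(i), π(i+1)) is a uniformly random ordered pair of distinct values from {1, …, 103}; by symmetry P[π(i) > π(i+1)] = 1/2.
By linearity: E[X] = 102 · (1/2) = (103 − 1) · (1/2) = 51 ≈ 51.00000.

E[X] = 51 = 51.00000.


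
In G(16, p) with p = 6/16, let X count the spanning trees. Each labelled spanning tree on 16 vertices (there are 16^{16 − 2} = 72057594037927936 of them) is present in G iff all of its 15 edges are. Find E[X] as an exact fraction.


K_16 has 16^{16 − 2} = 72057594037927936 labelled spanning trees.
For each such spanning tree H, let X_H = 1 if all 15 edges of H are present in G. Then P[X_H = 1] = p^{15} = (3/8)^{15} = 14348907/35184372088832.
Summing the indicators: E[X] = Σ_H E[X_H] = 72057594037927936 · p^{15} = 72057594037927936 · 14348907/35184372088832 = 29386561536.
Numerically: E[X] ≈ 2.93866e+10.

E[X] = 72057594037927936 · (3/8)^{15} = 29386561536 ≈ 2.93866e+10.


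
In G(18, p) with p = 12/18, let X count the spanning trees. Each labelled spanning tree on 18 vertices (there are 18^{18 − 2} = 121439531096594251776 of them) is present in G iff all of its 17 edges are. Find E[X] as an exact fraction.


K_18 has 18^{18 − 2} = 121439531096594251776 labelled spanning trees.
For each such spanning tree H, let X_H = 1 if all 17 edges of H are present in G. Then P[X_H = 1] = p^{17} = (2/3)^{17} = 131072/129140163.
By linearity of expectation: E[X] = Σ_H E[X_H] = 121439531096594251776 · p^{17} = 121439531096594251776 · 131072/129140163 = 123256172596690944.
Numerically: E[X] ≈ 1.2326e+17.

E[X] = 121439531096594251776 · (2/3)^{17} = 123256172596690944 ≈ 1.2326e+17.


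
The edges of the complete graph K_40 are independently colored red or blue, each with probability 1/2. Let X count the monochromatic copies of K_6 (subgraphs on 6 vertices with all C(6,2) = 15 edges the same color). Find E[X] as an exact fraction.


Let X = Σ_S X_S over the C(40, 6) = 3838380 subsets S of size 6, where X_S = 1 if the K_6 on S is monochromatic.
For a fixed S, the K_6 on S has C(6, 2) = 15 edges. P[all 15 edges red] = (1/2)^15, and likewise for blue, so P[monochromatic] = 2·(1/2)^15 = 2^{1 − 15} = 1/16384.
By linearity: E[X] = C(40, 6) · 2^{1 − 15} = 3838380 · 1/16384 = 959595/4096.
Numerically: E[X] ≈ 234.27612.

E[X] = C(40,6)·2^(1−C(6,2)) = 959595/4096 ≈ 234.27612.


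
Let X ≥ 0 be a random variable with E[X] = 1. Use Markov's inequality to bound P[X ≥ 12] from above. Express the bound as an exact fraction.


μ = E[X] = 1, a = 12.
Markov: P[X ≥ 12] ≤ μ/a = (1)/12 = 1/12.
Numerically: ≈ 0.0833.
(Since a = 12 > μ = 1.0000, the bound 1/12 is < 1 and informative.)

P[X ≥ 12] ≤ 1/12 ≈ 0.0833.


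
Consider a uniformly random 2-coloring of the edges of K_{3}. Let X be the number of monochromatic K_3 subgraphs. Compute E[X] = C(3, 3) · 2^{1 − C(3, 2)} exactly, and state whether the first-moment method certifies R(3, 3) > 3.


E[X] = C(3, 3) · 2^{1 − 3} = 1 · 2^{−2} = 1/4.
As a reduced fraction: E[X] = 1/4 ≈ 0.2500000.
Is E[X] < 1? YES.
Since E[X] < 1, there exists a 2-coloring of K_{3} with no monochromatic K_3; hence R(3, 3) > 3.

E[X] = 1/4 ≈ 0.2500000; E[X] < 1, so R(3, 3) > 3.


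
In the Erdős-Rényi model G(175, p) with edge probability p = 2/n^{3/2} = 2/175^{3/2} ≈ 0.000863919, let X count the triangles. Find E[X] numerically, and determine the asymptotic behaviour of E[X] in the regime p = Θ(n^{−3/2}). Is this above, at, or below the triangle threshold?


Number of potential triangles: C(175, 3) = 877975.
Each occurs with probability p³ ≈ (0.000863919)³ ≈ 6.44790704e-10.
By linearity: E[X] = C(175, 3)·p³ ≈ 877975 · 6.44790704e-10 ≈ 0.000566.
Since α = 3/2 > 1, p = c/n^{3/2} = o(1/n) is below the triangle threshold p ~ 1/n. Asymptotically E[X] ~ (c³/6)·n^{3(1−α)} = (2³/6)·n^{-1.5} → 0, so by Markov's inequality G has no triangles w.h.p.

E[X] ≈ 0.000566; in regime p = Θ(1/n^{3/2}) E[X] tends to 0 (below the triangle threshold p ~ 1/n).


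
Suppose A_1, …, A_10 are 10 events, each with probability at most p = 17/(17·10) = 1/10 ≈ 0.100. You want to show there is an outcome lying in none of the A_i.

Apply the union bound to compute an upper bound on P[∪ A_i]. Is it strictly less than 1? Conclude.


Union bound: P[∪_{i=1}^{10} A_i] ≤ Σ_i P[A_i] ≤ 10·p = 10·(1/10) = 1.
Numerically: 1 ≈ 1.000.
Is 1 < 1? NO.
Since the bound 1 is ≥ 1, the union bound is uninformative here; it does NOT by itself certify existence.

10·p = 1 ≈ 1.000; existence NOT certified by the union bound.


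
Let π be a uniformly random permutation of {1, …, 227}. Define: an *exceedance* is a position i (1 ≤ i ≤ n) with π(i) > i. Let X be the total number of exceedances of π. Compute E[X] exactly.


Write X = Σ_{i=1}^{227} X_i, where X_i = 1_{π(i) > i}.
For each fixed i, π(i) is uniform over {1, …, 227} (marginal of a uniform permutation), so P[π(i) > i] = (n − i)/n. Summing: Σ_{i=1}^{227} (n − i)/n = (0 + 1 + … + 226)/227 = 227(227 − 1)/(2·227) = (227 − 1)/2.
Hence E[X] = Σ_{i=1}^{227} (227 − i)/227 = 113 ≈ 113.000.

E[X] = 113 = 113.000.


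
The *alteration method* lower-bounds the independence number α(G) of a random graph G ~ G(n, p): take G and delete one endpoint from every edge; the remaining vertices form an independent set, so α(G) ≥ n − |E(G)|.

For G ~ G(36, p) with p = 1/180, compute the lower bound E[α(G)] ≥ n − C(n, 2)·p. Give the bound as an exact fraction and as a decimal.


E[|E(G)|] = C(36, 2)·p = 630 · (1/180) = 7/2.
E[α(G)] ≥ n − E[|E(G)|] = 36 − 7/2 = 65/2.
Numerically: ≈ 32.5000.
(This is only a lower bound; the true E[α(G)] may be larger.)

E[α(G)] ≥ 65/2 ≈ 32.5000.


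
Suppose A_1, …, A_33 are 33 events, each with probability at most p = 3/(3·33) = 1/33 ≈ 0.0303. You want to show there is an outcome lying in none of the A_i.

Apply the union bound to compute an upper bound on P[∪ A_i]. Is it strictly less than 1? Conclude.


Union bound: P[∪_{i=1}^{33} A_i] ≤ Σ_i P[A_i] ≤ 33·p = 33·(1/33) = 1.
Numerically: 1 ≈ 1.0000.
Is 1 < 1? NO.
Since the bound 1 is ≥ 1, the union bound is uninformative here; it does NOT by itself certify existence.

33·p = 1 ≈ 1.0000; existence NOT certified by the union bound.


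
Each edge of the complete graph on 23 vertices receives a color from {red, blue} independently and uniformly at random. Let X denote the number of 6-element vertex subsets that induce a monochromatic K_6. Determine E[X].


Let X = Σ_S X_S over the C(23, 6) = 100947 subsets S of size 6, where X_S = 1 if the K_6 on S is monochromatic.
For a fixed S, the K_6 on S has C(6, 2) = 15 edges. P[all 15 edges red] = (1/2)^15, and likewise for blue, so P[monochromatic] = 2·(1/2)^15 = 2^{1 − 15} = 1/16384.
By linearity: E[X] = C(23, 6) · 2^{1 − 15} = 100947 · 1/16384 = 100947/16384.
Numerically: E[X] ≈ 6.1613.

E[X] = C(23,6)·2^(1−C(6,2)) = 100947/16384 ≈ 6.1613.


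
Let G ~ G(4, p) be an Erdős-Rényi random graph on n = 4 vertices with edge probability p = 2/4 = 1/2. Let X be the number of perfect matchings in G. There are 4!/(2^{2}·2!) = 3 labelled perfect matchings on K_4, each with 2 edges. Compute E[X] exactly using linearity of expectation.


K_4 has 4!/(2^{2}·2!) = 3 labelled perfect matchings.
For each such perfect matching H, let X_H = 1 if all 2 edges of H are present in G. Then P[X_H = 1] = p^{2} = (1/2)^{2} = 1/4.
By linearity: E[X] = Σ_H E[X_H] = 3 · p^{2} = 3 · 1/4 = 3/4.
Numerically: E[X] ≈ 0.75.

E[X] = 3 · (1/2)^{2} = 3/4 ≈ 0.75.


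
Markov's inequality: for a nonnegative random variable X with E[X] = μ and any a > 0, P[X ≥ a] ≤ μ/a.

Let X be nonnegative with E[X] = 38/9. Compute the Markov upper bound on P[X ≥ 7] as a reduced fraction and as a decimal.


μ = E[X] = 38/9, a = 7.
Markov: P[X ≥ 7] ≤ μ/a = (38/9)/7 = 38/63.
Numerically: ≈ 0.6032.
(Since a = 7 > μ = 4.2222, the bound 38/63 is < 1 and informative.)

P[X ≥ 7] ≤ 38/63 ≈ 0.6032.


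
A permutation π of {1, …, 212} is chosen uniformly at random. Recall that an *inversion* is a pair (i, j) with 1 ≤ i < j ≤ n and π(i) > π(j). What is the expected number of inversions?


Write X = Σ X_I over the C(212, 2) = 22366 pairs i < j, with X_I the indicator of one inversion.
There are 22366 indicators.
For each fixed pair i < j, the values π(i) and π(j) are two distinct elements of {1, …, 212} in uniformly random order; by symmetry P[π(i) > π(j)] = 1/2.
By linearity: E[X] = 22366 · (1/2) = C(212, 2) · (1/2) = 22366/2 = 11183 ≈ 11183.000.

E[X] = 11183 = 11183.000.


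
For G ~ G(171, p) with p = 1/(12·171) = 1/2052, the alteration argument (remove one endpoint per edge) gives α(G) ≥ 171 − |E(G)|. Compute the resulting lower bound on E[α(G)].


E[|E(G)|] = C(171, 2)·p = 14535 · (1/2052) = 85/12.
E[α(G)] ≥ n − E[|E(G)|] = 171 − 85/12 = 1967/12.
Numerically: ≈ 163.917.
(This is only a lower bound; the true E[α(G)] may be larger.)

E[α(G)] ≥ 1967/12 ≈ 163.917.


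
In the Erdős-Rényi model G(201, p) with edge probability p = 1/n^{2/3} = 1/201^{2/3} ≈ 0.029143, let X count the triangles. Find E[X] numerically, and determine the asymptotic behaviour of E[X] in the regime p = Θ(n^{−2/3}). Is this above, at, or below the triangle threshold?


Number of potential triangles: C(201, 3) = 1333300.
Each occurs with probability p³ ≈ (0.029143)³ ≈ 2.4751863e-05.
By linearity: E[X] = C(201, 3)·p³ ≈ 1333300 · 2.4751863e-05 ≈ 33.00166.
Since α = 2/3 < 1, p = c/n^{2/3} ≫ 1/n is above the triangle threshold p ~ 1/n. Asymptotically E[X] ~ (c³/6)·n^{3(1−α)} = (1³/6)·n^{1} → ∞; triangles are abundant w.h.p.

E[X] ≈ 33.00166; in regime p = Θ(1/n^{2/3}) E[X] diverges (above the triangle threshold p ~ 1/n).


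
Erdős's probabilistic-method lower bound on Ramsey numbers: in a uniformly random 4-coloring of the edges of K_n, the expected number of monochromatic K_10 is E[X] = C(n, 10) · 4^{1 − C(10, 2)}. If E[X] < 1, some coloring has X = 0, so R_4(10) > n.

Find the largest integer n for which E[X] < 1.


We need C(n, 10) · 4^{1 − 45} < 1, i.e. C(n, 10) < 4^{45 − 1} = 309485009821345068724781056.
Check values of n near the boundary:
  n = 2017: C(2017, 10) = 300324964434452596180990448; 300324964434452596180990448 < 309485009821345068724781056? YES
  n = 2018: C(2018, 10) = 301820606687612220663963508; 301820606687612220663963508 < 309485009821345068724781056? YES
  n = 2019: C(2019, 10) = 303322949179835278009229628; 303322949179835278009229628 < 309485009821345068724781056? YES
  n = 2020: C(2020, 10) = 304832018578739931133653656; 304832018578739931133653656 < 309485009821345068724781056? YES
  n = 2021: C(2021, 10) = 306347841644770462864800616; 306347841644770462864800616 < 309485009821345068724781056? YES
  n = 2022: C(2022, 10) = 307870445231474093395937796; 307870445231474093395937796 < 309485009821345068724781056? YES
  n = 2023: C(2023, 10) = 309399856285778485315440716; 309399856285778485315440716 < 309485009821345068724781056? YES
  n = 2024: C(2024, 10) = 310936101848269937576192656; 310936101848269937576192656 < 309485009821345068724781056? NO
  n = 2025: C(2025, 10) = 312479209053472269772600560; 312479209053472269772600560 < 309485009821345068724781056? NO
  n = 2026: C(2026, 10) = 314029205130126398094885285; 314029205130126398094885285 < 309485009821345068724781056? NO
The largest n with C(n, 10) < 309485009821345068724781056 is n = 2023 (where E[X] = 77349964071444621328860179/77371252455336267181195264 ≈ 0.9997249). Hence R_4(10) > 2023, i.e. R_4(10) ≥ 2024.

Largest n = 2023; hence R_4(10) > 2023.


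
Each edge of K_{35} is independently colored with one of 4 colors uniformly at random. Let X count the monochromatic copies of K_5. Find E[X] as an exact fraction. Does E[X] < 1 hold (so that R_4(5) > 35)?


E[X] = C(35, 5) · 4^{1 − 10} = 324632 · 4^{−9} = 324632/262144.
As a reduced fraction: E[X] = 40579/32768 ≈ 1.238.
Is E[X] < 1? NO.
Since E[X] ≥ 1, the first-moment bound is inconclusive at n = 35; it does NOT by itself certify R_4(5) > 35.

E[X] = 40579/32768 ≈ 1.238; E[X] ≥ 1; first-moment method inconclusive here.


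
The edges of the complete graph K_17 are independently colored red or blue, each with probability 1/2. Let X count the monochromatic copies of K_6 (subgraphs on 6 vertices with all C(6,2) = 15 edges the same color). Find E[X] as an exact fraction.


Let X = Σ_S X_S over the C(17, 6) = 12376 subsets S of size 6, where X_S = 1 if the K_6 on S is monochromatic.
For a fixed S, the K_6 on S has C(6, 2) = 15 edges. P[all 15 edges red] = (1/2)^15, and likewise for blue, so P[monochromatic] = 2·(1/2)^15 = 2^{1 − 15} = 1/16384.
By linearity of expectation: E[X] = C(17, 6) · 2^{1 − 15} = 12376 · 1/16384 = 1547/2048.
Numerically: E[X] ≈ 0.755.

E[X] = C(17,6)·2^(1−C(6,2)) = 1547/2048 ≈ 0.755.


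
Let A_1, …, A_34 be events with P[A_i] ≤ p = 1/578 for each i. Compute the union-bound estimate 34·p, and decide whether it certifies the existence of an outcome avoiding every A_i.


Union bound: P[∪_{i=1}^{34} A_i] ≤ Σ_i P[A_i] ≤ 34·p = 34·(1/578) = 1/17.
Numerically: 1/17 ≈ 0.058824.
Is 1/17 < 1? YES.
Since P[∪ A_i] ≤ 1/17 < 1, the complement has P[∩ A_i^c] ≥ 1 − 1/17 = 16/17 > 0, so some outcome avoids every A_i.

34·p = 1/17 ≈ 0.058824; existence CERTIFIED by the union bound.


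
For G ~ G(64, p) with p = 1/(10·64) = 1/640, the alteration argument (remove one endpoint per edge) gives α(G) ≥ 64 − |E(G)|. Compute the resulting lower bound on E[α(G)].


E[|E(G)|] = C(64, 2)·p = 2016 · (1/640) = 63/20.
E[α(G)] ≥ n − E[|E(G)|] = 64 − 63/20 = 1217/20.
Numerically: ≈ 60.850000.
(This is only a lower bound; the true E[α(G)] may be larger.)

E[α(G)] ≥ 1217/20 ≈ 60.850000.


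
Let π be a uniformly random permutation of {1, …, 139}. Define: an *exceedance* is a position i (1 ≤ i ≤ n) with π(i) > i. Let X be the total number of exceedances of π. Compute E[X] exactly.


Write X = Σ_{i=1}^{139} X_i, where X_i = 1_{π(i) > i}.
For each fixed i, π(i) is uniform over {1, …, 139} (marginal of a uniform permutation), so P[π(i) > i] = (n − i)/n. Summing: Σ_{i=1}^{139} (n − i)/n = (0 + 1 + … + 138)/139 = 139(139 − 1)/(2·139) = (139 − 1)/2.
Hence E[X] = Σ_{i=1}^{139} (139 − i)/139 = 69 ≈ 69.0000.

E[X] = 69 = 69.0000.


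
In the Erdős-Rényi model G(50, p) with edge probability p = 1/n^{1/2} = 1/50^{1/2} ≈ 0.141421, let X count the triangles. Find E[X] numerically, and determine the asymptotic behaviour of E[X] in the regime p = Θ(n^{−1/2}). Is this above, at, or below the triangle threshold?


Number of potential triangles: C(50, 3) = 19600.
Each occurs with probability p³ ≈ (0.141421)³ ≈ 2.82842712e-03.
By linearity: E[X] = C(50, 3)·p³ ≈ 19600 · 2.82842712e-03 ≈ 55.437172.
Since α = 1/2 < 1, p = c/n^{1/2} ≫ 1/n is above the triangle threshold p ~ 1/n. Asymptotically E[X] ~ (c³/6)·n^{3(1−α)} = (1³/6)·n^{1.5} → ∞; triangles are abundant w.h.p.

E[X] ≈ 55.437172; in regime p = Θ(1/n^{1/2}) E[X] diverges (above the triangle threshold p ~ 1/n).


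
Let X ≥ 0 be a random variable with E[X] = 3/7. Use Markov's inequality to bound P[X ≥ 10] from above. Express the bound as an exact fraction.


μ = E[X] = 3/7, a = 10.
Markov: P[X ≥ 10] ≤ μ/a = (3/7)/10 = 3/70.
Numerically: ≈ 0.043.
(Since a = 10 > μ = 0.429, the bound 3/70 is < 1 and informative.)

P[X ≥ 10] ≤ 3/70 ≈ 0.043.


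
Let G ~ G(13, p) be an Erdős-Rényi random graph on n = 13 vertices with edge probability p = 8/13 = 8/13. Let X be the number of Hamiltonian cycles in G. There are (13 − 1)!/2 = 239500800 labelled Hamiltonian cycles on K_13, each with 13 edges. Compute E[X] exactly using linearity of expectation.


K_13 has (13 − 1)!/2 = 239500800 labelled Hamiltonian cycles.
For each such Hamiltonian cycle H, let X_H = 1 if all 13 edges of H are present in G. Then P[X_H = 1] = p^{13} = (8/13)^{13} = 549755813888/302875106592253.
By linearity: E[X] = Σ_H E[X_H] = 239500800 · p^{13} = 239500800 · 549755813888/302875106592253 = 131666957230827110400/302875106592253.
Numerically: E[X] ≈ 434724.

E[X] = 239500800 · (8/13)^{13} = 131666957230827110400/302875106592253 ≈ 434724.


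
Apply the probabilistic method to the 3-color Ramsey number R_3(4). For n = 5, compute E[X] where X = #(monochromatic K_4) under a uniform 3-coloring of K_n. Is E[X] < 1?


E[X] = C(5, 4) · 3^{1 − 6} = 5 · 3^{−5} = 5/243.
As a reduced fraction: E[X] = 5/243 ≈ 0.0206.
Is E[X] < 1? YES.
Since E[X] < 1, there exists a 3-coloring of K_{5} with no monochromatic K_4; hence R_3(4) > 5.

E[X] = 5/243 ≈ 0.0206; E[X] < 1, so R_3(4) > 5.


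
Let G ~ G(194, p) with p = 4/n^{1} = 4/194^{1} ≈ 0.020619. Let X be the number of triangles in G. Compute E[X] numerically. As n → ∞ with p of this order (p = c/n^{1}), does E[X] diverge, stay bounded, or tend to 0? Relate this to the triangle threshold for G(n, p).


Number of potential triangles: C(194, 3) = 1198144.
Each occurs with probability p³ ≈ (0.020619)³ ≈ 8.7654615e-06.
By linearity: E[X] = C(194, 3)·p³ ≈ 1198144 · 8.7654615e-06 ≈ 10.50229.
Here α = 1, so p = 4/n is exactly at the triangle threshold p ~ 1/n. Asymptotically E[X] → c³/6 = 4³/6 = 32/3 ≈ 10.66667, a bounded constant. In this regime the triangle count is asymptotically Poisson(c³/6).

E[X] ≈ 10.50229; in regime p = Θ(1/n^{1}) E[X] stays bounded (at the triangle threshold p ~ 1/n).


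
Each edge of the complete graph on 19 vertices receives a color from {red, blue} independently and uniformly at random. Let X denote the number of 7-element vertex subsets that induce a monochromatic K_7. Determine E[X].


Let X = Σ_S X_S over the C(19, 7) = 50388 subsets S of size 7, where X_S = 1 if the K_7 on S is monochromatic.
For a fixed S, the K_7 on S has C(7, 2) = 21 edges. P[all 21 edges red] = (1/2)^21, and likewise for blue, so P[monochromatic] = 2·(1/2)^21 = 2^{1 − 21} = 1/1048576.
By linearity: E[X] = C(19, 7) · 2^{1 − 21} = 50388 · 1/1048576 = 12597/262144.
Numerically: E[X] ≈ 0.0481.

E[X] = C(19,7)·2^(1−C(7,2)) = 12597/262144 ≈ 0.0481.


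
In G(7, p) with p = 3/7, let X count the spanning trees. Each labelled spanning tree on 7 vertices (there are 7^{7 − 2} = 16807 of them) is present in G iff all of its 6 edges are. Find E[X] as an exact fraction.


K_7 has 7^{7 − 2} = 16807 labelled spanning trees.
For each such spanning tree H, let X_H = 1 if all 6 edges of H are present in G. Then P[X_H = 1] = p^{6} = (3/7)^{6} = 729/117649.
By linearity of expectation: E[X] = Σ_H E[X_H] = 16807 · p^{6} = 16807 · 729/117649 = 729/7.
Numerically: E[X] ≈ 104.14.

E[X] = 16807 · (3/7)^{6} = 729/7 ≈ 104.14.


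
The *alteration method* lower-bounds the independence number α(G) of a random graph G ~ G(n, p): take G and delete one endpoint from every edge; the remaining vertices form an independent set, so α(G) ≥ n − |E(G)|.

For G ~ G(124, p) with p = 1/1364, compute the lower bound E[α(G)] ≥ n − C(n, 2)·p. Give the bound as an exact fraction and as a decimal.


E[|E(G)|] = C(124, 2)·p = 7626 · (1/1364) = 123/22.
E[α(G)] ≥ n − E[|E(G)|] = 124 − 123/22 = 2605/22.
Numerically: ≈ 118.4091.
(This is only a lower bound; the true E[α(G)] may be larger.)

E[α(G)] ≥ 2605/22 ≈ 118.4091.


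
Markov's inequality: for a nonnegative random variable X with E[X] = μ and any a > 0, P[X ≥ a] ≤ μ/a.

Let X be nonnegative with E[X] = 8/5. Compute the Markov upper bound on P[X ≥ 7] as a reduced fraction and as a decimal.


μ = E[X] = 8/5, a = 7.
Markov: P[X ≥ 7] ≤ μ/a = (8/5)/7 = 8/35.
Numerically: ≈ 0.229.
(Since a = 7 > μ = 1.600, the bound 8/35 is < 1 and informative.)

P[X ≥ 7] ≤ 8/35 ≈ 0.229.


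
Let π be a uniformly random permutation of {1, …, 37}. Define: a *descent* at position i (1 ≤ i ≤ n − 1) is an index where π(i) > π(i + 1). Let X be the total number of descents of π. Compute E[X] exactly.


Write X = Σ X_I over i = 1, …, 36, with X_I the indicator of one descent.
There are 36 indicators.
For each fixed i, the pair (π(i), π(i+1)) is a uniformly random ordered pair of distinct values from {1, …, 37}; by symmetry P[π(i) > π(i+1)] = 1/2.
By linearity: E[X] = 36 · (1/2) = (37 − 1) · (1/2) = 18 ≈ 18.0000.

E[X] = 18 = 18.0000.


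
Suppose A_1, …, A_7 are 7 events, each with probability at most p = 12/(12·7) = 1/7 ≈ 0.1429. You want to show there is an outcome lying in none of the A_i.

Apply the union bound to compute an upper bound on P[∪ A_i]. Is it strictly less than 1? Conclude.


Union bound: P[∪_{i=1}^{7} A_i] ≤ Σ_i P[A_i] ≤ 7·p = 7·(1/7) = 1.
Numerically: 1 ≈ 1.0000.
Is 1 < 1? NO.
Since the bound 1 is ≥ 1, the union bound is uninformative here; it does NOT by itself certify existence.

7·p = 1 ≈ 1.0000; existence NOT certified by the union bound.


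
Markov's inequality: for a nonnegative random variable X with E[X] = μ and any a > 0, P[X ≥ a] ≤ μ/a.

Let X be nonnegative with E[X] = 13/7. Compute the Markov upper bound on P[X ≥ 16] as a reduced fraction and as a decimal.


μ = E[X] = 13/7, a = 16.
Markov: P[X ≥ 16] ≤ μ/a = (13/7)/16 = 13/112.
Numerically: ≈ 0.1161.
(Since a = 16 > μ = 1.8571, the bound 13/112 is < 1 and informative.)

P[X ≥ 16] ≤ 13/112 ≈ 0.1161.


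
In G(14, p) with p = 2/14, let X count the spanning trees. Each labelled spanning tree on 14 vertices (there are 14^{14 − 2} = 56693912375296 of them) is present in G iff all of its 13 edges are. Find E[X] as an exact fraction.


K_14 has 14^{14 − 2} = 56693912375296 labelled spanning trees.
For each such spanning tree H, let X_H = 1 if all 13 edges of H are present in G. Then P[X_H = 1] = p^{13} = (1/7)^{13} = 1/96889010407.
By linearity of expectation: E[X] = Σ_H E[X_H] = 56693912375296 · p^{13} = 56693912375296 · 1/96889010407 = 4096/7.
Numerically: E[X] ≈ 585.

E[X] = 56693912375296 · (1/7)^{13} = 4096/7 ≈ 585.


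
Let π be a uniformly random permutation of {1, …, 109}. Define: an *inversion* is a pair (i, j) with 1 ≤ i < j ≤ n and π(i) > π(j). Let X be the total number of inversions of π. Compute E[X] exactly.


Write X = Σ X_I over the C(109, 2) = 5886 pairs i < j, with X_I the indicator of one inversion.
There are 5886 indicators.
For each fixed pair i < j, the values π(i) and π(j) are two distinct elements of {1, …, 109} in uniformly random order; by symmetry P[π(i) > π(j)] = 1/2.
By linearity: E[X] = 5886 · (1/2) = C(109, 2) · (1/2) = 5886/2 = 2943 ≈ 2943.00000.

E[X] = 2943 = 2943.00000.


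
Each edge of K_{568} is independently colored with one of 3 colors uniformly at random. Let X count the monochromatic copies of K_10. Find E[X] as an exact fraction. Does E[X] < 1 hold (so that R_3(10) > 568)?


E[X] = C(568, 10) · 3^{1 − 45} = 889446337783744949208 · 3^{−44} = 889446337783744949208/984770902183611232881.
As a reduced fraction: E[X] = 98827370864860549912/109418989131512359209 ≈ 0.903201.
Is E[X] < 1? YES.
Since E[X] < 1, there exists a 3-coloring of K_{568} with no monochromatic K_10; hence R_3(10) > 568.

E[X] = 98827370864860549912/109418989131512359209 ≈ 0.903201; E[X] < 1, so R_3(10) > 568.


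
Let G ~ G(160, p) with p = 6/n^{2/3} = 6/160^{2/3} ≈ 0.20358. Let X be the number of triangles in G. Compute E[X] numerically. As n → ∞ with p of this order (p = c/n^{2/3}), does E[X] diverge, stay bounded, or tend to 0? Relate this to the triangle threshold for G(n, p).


Number of potential triangles: C(160, 3) = 669920.
Each occurs with probability p³ ≈ (0.20358)³ ≈ 8.4375000e-03.
By linearity: E[X] = C(160, 3)·p³ ≈ 669920 · 8.4375000e-03 ≈ 5652.45000.
Since α = 2/3 < 1, p = c/n^{2/3} ≫ 1/n is above the triangle threshold p ~ 1/n. Asymptotically E[X] ~ (c³/6)·n^{3(1−α)} = (6³/6)·n^{1} → ∞; triangles are abundant w.h.p.

E[X] ≈ 5652.45000; in regime p = Θ(1/n^{2/3}) E[X] diverges (above the triangle threshold p ~ 1/n).


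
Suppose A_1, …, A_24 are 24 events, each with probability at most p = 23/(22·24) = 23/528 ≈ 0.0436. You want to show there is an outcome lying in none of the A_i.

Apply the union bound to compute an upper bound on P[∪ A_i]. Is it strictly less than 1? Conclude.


Union bound: P[∪_{i=1}^{24} A_i] ≤ Σ_i P[A_i] ≤ 24·p = 24·(23/528) = 23/22.
Numerically: 23/22 ≈ 1.0455.
Is 23/22 < 1? NO.
Since the bound 23/22 is ≥ 1, the union bound is uninformative here; it does NOT by itself certify existence.

24·p = 23/22 ≈ 1.0455; existence NOT certified by the union bound.


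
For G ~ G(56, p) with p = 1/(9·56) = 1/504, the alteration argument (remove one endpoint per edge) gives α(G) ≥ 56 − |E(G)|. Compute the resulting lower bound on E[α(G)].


E[|E(G)|] = C(56, 2)·p = 1540 · (1/504) = 55/18.
E[α(G)] ≥ n − E[|E(G)|] = 56 − 55/18 = 953/18.
Numerically: ≈ 52.944.
(This is only a lower bound; the true E[α(G)] may be larger.)

E[α(G)] ≥ 953/18 ≈ 52.944.


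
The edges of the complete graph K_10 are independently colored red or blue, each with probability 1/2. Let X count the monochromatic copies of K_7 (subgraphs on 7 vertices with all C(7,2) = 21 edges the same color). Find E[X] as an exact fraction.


Let X = Σ_S X_S over the C(10, 7) = 120 subsets S of size 7, where X_S = 1 if the K_7 on S is monochromatic.
For a fixed S, the K_7 on S has C(7, 2) = 21 edges. P[all 21 edges red] = (1/2)^21, and likewise for blue, so P[monochromatic] = 2·(1/2)^21 = 2^{1 − 21} = 1/1048576.
Summing: E[X] = C(10, 7) · 2^{1 − 21} = 120 · 1/1048576 = 15/131072.
Numerically: E[X] ≈ 0.00011.

E[X] = C(10,7)·2^(1−C(7,2)) = 15/131072 ≈ 0.00011.


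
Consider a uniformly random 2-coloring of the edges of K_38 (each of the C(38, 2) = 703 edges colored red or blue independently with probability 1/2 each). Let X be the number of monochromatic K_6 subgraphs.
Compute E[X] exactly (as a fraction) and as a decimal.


Let X = Σ_S X_S over the C(38, 6) = 2760681 subsets S of size 6, where X_S = 1 if the K_6 on S is monochromatic.
For a fixed S, the K_6 on S has C(6, 2) = 15 edges. P[all 15 edges red] = (1/2)^15, and likewise for blue, so P[monochromatic] = 2·(1/2)^15 = 2^{1 − 15} = 1/16384.
By linearity: E[X] = C(38, 6) · 2^{1 − 15} = 2760681 · 1/16384 = 2760681/16384.
Numerically: E[X] ≈ 168.49860.

E[X] = C(38,6)·2^(1−C(6,2)) = 2760681/16384 ≈ 168.49860.


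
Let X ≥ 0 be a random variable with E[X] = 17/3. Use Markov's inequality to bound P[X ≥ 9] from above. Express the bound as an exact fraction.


μ = E[X] = 17/3, a = 9.
Markov: P[X ≥ 9] ≤ μ/a = (17/3)/9 = 17/27.
Numerically: ≈ 0.629630.
(Since a = 9 > μ = 5.666667, the bound 17/27 is < 1 and informative.)

P[X ≥ 9] ≤ 17/27 ≈ 0.629630.


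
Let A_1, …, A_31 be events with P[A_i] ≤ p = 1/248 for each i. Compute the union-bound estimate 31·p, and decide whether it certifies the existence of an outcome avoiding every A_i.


Union bound: P[∪_{i=1}^{31} A_i] ≤ Σ_i P[A_i] ≤ 31·p = 31·(1/248) = 1/8.
Numerically: 1/8 ≈ 0.1250.
Is 1/8 < 1? YES.
Since P[∪ A_i] ≤ 1/8 < 1, the complement has P[∩ A_i^c] ≥ 1 − 1/8 = 7/8 > 0, so some outcome avoids every A_i.

31·p = 1/8 ≈ 0.1250; existence CERTIFIED by the union bound.


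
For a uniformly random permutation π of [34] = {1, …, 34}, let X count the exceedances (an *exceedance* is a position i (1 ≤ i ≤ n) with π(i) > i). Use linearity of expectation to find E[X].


Write X = Σ_{i=1}^{34} X_i, where X_i = 1_{π(i) > i}.
For each fixed i, π(i) is uniform over {1, …, 34} (marginal of a uniform permutation), so P[π(i) > i] = (n − i)/n. Summing: Σ_{i=1}^{34} (n − i)/n = (0 + 1 + … + 33)/34 = 34(34 − 1)/(2·34) = (34 − 1)/2.
Hence E[X] = Σ_{i=1}^{34} (34 − i)/34 = 33/2 ≈ 16.5000.

E[X] = 33/2 = 16.5000.


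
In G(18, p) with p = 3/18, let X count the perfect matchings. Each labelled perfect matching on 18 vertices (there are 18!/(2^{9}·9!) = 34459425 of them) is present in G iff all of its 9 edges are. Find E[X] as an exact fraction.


K_18 has 18!/(2^{9}·9!) = 34459425 labelled perfect matchings.
For each such perfect matching H, let X_H = 1 if all 9 edges of H are present in G. Then P[X_H = 1] = p^{9} = (1/6)^{9} = 1/10077696.
By linearity of expectation: E[X] = Σ_H E[X_H] = 34459425 · p^{9} = 34459425 · 1/10077696 = 425425/124416.
Numerically: E[X] ≈ 3.41938.

E[X] = 34459425 · (1/6)^{9} = 425425/124416 ≈ 3.41938.


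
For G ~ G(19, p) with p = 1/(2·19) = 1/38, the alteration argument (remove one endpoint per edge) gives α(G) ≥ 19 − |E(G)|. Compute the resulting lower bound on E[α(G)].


E[|E(G)|] = C(19, 2)·p = 171 · (1/38) = 9/2.
E[α(G)] ≥ n − E[|E(G)|] = 19 − 9/2 = 29/2.
Numerically: ≈ 14.5000.
(This is only a lower bound; the true E[α(G)] may be larger.)

E[α(G)] ≥ 29/2 ≈ 14.5000.


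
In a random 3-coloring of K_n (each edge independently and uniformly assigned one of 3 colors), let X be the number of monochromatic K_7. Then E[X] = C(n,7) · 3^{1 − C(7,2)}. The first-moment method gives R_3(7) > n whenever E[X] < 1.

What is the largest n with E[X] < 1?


We need C(n, 7) · 3^{1 − 21} < 1, i.e. C(n, 7) < 3^{21 − 1} = 3486784401.
Check values of n near the boundary:
  n = 77: C(77, 7) = 2404808340; 2404808340 < 3486784401? YES
  n = 78: C(78, 7) = 2641902120; 2641902120 < 3486784401? YES
  n = 79: C(79, 7) = 2898753715; 2898753715 < 3486784401? YES
  n = 80: C(80, 7) = 3176716400; 3176716400 < 3486784401? YES
  n = 81: C(81, 7) = 3477216600; 3477216600 < 3486784401? YES
  n = 82: C(82, 7) = 3801756816; 3801756816 < 3486784401? NO
  n = 83: C(83, 7) = 4151918628; 4151918628 < 3486784401? NO
The largest n with C(n, 7) < 3486784401 is n = 81 (where E[X] = 42928600/43046721 ≈ 0.9973). Hence R_3(7) > 81, i.e. R_3(7) ≥ 82.

Largest n = 81; hence R_3(7) > 81.


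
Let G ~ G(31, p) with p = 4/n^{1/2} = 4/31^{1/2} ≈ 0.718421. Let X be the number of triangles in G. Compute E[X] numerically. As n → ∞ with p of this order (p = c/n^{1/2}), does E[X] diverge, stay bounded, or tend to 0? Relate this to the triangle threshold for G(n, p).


Number of potential triangles: C(31, 3) = 4495.
Each occurs with probability p³ ≈ (0.718421)³ ≈ 3.70798043e-01.
By linearity: E[X] = C(31, 3)·p³ ≈ 4495 · 3.70798043e-01 ≈ 1666.737203.
Since α = 1/2 < 1, p = c/n^{1/2} ≫ 1/n is above the triangle threshold p ~ 1/n. Asymptotically E[X] ~ (c³/6)·n^{3(1−α)} = (4³/6)·n^{1.5} → ∞; triangles are abundant w.h.p.

E[X] ≈ 1666.737203; in regime p = Θ(1/n^{1/2}) E[X] diverges (above the triangle threshold p ~ 1/n).


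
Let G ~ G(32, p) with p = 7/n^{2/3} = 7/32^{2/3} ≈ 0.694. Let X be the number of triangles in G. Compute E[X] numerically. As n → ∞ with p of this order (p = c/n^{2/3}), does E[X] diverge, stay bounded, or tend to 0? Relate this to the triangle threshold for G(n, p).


Number of potential triangles: C(32, 3) = 4960.
Each occurs with probability p³ ≈ (0.694)³ ≈ 3.34961e-01.
By linearity: E[X] = C(32, 3)·p³ ≈ 4960 · 3.34961e-01 ≈ 1661.406.
Since α = 2/3 < 1, p = c/n^{2/3} ≫ 1/n is above the triangle threshold p ~ 1/n. Asymptotically E[X] ~ (c³/6)·n^{3(1−α)} = (7³/6)·n^{1} → ∞; triangles are abundant w.h.p.

E[X] ≈ 1661.406; in regime p = Θ(1/n^{2/3}) E[X] diverges (above the triangle threshold p ~ 1/n).
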